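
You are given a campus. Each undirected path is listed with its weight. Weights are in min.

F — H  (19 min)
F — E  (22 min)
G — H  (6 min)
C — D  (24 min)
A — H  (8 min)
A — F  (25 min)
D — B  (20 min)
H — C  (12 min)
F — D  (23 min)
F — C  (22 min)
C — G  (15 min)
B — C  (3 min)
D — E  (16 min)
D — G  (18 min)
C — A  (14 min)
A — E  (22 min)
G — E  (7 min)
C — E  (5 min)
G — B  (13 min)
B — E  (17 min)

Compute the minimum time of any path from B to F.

Compare a few routes:
B - C - H - F: 3+12+19 = 34
B - C - E - F: 3+5+22 = 30
B - G - H - F: 13+6+19 = 38
B - C - F: 3+22 = 25
The minimum is 25 min via B - C - F.

25 min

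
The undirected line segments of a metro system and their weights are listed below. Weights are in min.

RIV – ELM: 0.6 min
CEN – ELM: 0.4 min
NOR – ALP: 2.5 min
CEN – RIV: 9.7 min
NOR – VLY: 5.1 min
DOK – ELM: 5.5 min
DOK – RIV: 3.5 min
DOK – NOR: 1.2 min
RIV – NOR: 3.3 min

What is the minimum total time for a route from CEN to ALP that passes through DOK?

Best CEN to DOK: CEN–ELM–RIV–DOK costing 4.5
Best DOK to ALP: DOK–NOR–ALP costing 3.7
Total via DOK: 4.5 + 3.7 = 8.2 min.

8.2 min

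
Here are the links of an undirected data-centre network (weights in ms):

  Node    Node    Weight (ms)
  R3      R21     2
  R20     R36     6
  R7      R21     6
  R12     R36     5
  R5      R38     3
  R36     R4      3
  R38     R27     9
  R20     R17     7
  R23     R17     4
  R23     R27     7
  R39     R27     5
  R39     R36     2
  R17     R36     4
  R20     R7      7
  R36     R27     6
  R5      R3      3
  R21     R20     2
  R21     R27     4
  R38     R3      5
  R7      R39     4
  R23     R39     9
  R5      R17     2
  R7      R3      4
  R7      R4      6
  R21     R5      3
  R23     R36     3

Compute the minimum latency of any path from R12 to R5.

Running Dijkstra from R12:
R12: 0
R36: 5  (via R12)
R39: 7  (via R36)
R23: 8  (via R36)
R4: 8  (via R36)
R17: 9  (via R36)
R27: 11  (via R36)
R5: 11  (via R17)
Shortest route: R12–R36–R17–R5 = 11 ms.

11 ms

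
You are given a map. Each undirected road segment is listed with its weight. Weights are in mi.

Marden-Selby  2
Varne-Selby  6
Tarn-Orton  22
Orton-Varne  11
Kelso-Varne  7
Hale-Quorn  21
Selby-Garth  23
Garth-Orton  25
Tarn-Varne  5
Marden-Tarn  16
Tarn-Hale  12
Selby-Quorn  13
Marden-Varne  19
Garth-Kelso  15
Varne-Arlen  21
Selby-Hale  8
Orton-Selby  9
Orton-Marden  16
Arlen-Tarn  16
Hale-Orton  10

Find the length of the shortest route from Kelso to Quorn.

26 mi

Shortest distances from Kelso:
Kelso: 0
Varne: 7  (via Kelso)
Tarn: 12  (via Varne)
Selby: 13  (via Varne)
Garth: 15  (via Kelso)
Marden: 15  (via Selby)
Orton: 18  (via Varne)
Hale: 21  (via Selby)
Quorn: 26  (via Selby)
Shortest route: Kelso → Varne → Selby → Quorn = 26 mi.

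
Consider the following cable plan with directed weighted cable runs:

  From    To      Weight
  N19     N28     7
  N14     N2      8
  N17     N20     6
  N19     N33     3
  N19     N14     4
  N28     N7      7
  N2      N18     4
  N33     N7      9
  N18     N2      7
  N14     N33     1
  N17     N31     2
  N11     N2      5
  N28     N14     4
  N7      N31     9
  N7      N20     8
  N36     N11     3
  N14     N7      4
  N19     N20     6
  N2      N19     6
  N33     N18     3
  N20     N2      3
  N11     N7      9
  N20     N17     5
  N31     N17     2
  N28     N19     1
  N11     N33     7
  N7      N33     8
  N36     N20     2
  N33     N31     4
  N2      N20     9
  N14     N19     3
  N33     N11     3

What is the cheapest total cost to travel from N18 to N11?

19

Candidate routes:
N18 - N2 - N19 - N33 - N11: 7+6+3+3 = 19
N18 - N2 - N19 - N14 - N33 - N11: 7+6+4+1+3 = 21
N18 - N2 - N19 - N28 - N14 - N33 - N11: 7+6+7+4+1+3 = 28
N18 - N2 - N19 - N14 - N7 - N33 - N11: 7+6+4+4+8+3 = 32
Cheapest is N18 - N2 - N19 - N33 - N11 at 19.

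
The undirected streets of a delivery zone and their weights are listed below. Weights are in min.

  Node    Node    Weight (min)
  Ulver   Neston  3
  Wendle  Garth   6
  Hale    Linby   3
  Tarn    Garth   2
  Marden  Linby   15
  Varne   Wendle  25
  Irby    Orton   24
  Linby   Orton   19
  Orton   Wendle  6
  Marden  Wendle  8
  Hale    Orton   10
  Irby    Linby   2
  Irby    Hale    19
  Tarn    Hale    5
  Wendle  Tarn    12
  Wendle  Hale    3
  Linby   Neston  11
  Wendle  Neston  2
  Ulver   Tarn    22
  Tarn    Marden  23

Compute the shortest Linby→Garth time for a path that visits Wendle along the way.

12 min

Shortest Linby→Wendle: Linby–Hale–Wendle = 6
Best Wendle to Garth: Wendle–Garth costing 6
Total via Wendle: 6 + 6 = 12 min.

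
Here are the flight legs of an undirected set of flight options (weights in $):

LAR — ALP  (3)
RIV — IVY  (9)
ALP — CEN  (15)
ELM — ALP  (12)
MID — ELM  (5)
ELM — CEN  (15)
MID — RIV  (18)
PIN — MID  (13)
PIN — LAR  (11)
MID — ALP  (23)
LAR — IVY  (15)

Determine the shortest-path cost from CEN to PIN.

$29

Settle nodes by increasing distance from CEN:
CEN: 0
ELM: 15  (via CEN)
ALP: 15  (via CEN)
LAR: 18  (via ALP)
MID: 20  (via ELM)
PIN: 29  (via LAR)
Shortest route: CEN–ALP–LAR–PIN = $29.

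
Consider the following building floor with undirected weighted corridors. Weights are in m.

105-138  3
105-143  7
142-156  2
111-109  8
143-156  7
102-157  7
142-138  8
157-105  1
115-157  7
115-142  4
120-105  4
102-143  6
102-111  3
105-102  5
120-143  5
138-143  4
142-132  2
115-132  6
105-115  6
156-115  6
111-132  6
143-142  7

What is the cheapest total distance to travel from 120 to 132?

Enumerating some paths:
120–143–156–142–132: 5+7+2+2 = 16
120–143–142–132: 5+7+2 = 14
120–105–115–142–132: 4+6+4+2 = 16
120–105–115–132: 4+6+6 = 16
Cheapest is 120–143–142–132 at 14 m.

14 m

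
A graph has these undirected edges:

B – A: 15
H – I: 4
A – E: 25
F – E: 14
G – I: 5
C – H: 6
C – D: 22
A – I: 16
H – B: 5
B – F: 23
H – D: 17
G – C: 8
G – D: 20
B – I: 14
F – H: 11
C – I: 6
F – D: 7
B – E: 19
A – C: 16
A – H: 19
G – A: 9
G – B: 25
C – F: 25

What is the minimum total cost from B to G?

14

Enumerating some paths:
B - I - G: 14+5 = 19
B - H - I - G: 5+4+5 = 14
B - H - C - G: 5+6+8 = 19
Cheapest is B - H - I - G at 14.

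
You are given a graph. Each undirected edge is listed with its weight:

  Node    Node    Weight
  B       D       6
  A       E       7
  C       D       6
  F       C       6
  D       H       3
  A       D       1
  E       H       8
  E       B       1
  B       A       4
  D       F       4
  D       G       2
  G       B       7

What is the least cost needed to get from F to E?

10

Enumerating some paths:
F–D–A–B–E: 4+1+4+1 = 10
F–D–A–E: 4+1+7 = 12
F–D–B–E: 4+6+1 = 11
The minimum is 10 via F–D–A–B–E.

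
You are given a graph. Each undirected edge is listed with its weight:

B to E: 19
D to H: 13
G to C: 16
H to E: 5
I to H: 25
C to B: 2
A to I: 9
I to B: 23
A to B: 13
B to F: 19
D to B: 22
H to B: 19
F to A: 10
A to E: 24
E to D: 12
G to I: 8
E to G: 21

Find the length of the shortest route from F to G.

27

Enumerating some paths:
F–A–I–G: 10+9+8 = 27
F–A–B–C–G: 10+13+2+16 = 41
F–B–C–G: 19+2+16 = 37
Cheapest is F–A–I–G at 27.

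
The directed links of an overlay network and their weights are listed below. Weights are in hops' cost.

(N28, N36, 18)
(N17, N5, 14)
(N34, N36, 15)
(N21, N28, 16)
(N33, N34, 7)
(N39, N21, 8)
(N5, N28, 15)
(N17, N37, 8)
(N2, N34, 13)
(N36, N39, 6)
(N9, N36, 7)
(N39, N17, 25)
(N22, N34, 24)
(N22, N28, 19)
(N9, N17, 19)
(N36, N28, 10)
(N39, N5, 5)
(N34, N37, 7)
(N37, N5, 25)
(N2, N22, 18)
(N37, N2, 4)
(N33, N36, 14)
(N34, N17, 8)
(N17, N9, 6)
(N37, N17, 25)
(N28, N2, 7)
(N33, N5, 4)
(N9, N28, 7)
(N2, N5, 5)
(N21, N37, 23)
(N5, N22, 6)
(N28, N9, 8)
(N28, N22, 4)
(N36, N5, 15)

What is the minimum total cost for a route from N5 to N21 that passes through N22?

54 hops' cost

Shortest N5→N22: N5 → N22 = 6
Best N22 to N21: N22 → N28 → N9 → N36 → N39 → N21 costing 48
Total via N22: 6 + 48 = 54 hops' cost.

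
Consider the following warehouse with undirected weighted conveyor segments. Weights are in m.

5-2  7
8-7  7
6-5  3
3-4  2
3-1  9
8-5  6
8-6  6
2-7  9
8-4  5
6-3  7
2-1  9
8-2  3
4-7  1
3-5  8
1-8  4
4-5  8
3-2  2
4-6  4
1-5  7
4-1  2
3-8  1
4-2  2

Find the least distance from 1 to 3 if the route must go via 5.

14 m

Best 1 to 5: 1 → 5 costing 7
Best 5 to 3: 5 → 8 → 3 costing 7
Total via 5: 7 + 7 = 14 m.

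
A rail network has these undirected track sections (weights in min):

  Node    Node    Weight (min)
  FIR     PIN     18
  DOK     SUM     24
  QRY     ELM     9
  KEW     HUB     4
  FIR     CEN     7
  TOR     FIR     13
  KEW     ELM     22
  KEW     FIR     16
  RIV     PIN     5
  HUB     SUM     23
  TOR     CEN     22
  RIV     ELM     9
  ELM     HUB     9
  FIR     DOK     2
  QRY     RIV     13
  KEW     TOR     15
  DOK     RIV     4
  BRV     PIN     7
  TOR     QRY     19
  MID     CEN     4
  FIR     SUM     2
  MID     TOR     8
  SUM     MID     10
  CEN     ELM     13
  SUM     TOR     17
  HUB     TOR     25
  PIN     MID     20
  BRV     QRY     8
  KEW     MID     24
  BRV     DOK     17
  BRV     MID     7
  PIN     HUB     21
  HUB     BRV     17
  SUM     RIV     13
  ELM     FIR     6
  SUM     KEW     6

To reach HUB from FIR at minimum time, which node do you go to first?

SUM

Compare a few routes:
FIR → KEW → HUB: 16+4 = 20
FIR → ELM → HUB: 6+9 = 15
FIR → SUM → KEW → HUB: 2+6+4 = 12
Cheapest is FIR → SUM → KEW → HUB at 12 min.
So from FIR the first move is to SUM.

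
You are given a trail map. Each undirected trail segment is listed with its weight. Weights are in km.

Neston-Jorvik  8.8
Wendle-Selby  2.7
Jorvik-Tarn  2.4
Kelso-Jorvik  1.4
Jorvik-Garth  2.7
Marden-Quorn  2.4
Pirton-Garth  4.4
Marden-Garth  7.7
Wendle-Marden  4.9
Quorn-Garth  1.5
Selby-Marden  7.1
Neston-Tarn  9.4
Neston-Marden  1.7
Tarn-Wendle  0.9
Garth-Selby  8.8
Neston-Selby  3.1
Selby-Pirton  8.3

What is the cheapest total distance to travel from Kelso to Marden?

Running Dijkstra from Kelso:
Kelso: 0
Jorvik: 1.4  (via Kelso)
Tarn: 3.8  (via Jorvik)
Garth: 4.1  (via Jorvik)
Wendle: 4.7  (via Tarn)
Quorn: 5.6  (via Garth)
Selby: 7.4  (via Wendle)
Marden: 8  (via Quorn)
Shortest route: Kelso–Jorvik–Garth–Quorn–Marden = 8 km.

8 km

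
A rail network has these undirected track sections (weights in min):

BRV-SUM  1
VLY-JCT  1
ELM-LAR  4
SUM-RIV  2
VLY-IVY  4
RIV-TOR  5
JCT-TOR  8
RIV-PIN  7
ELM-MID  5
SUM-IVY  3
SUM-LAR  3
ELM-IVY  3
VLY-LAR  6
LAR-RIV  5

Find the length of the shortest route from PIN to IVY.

12 min

Settle nodes by increasing distance from PIN:
PIN: 0
RIV: 7  (via PIN)
SUM: 9  (via RIV)
BRV: 10  (via SUM)
LAR: 12  (via RIV)
IVY: 12  (via SUM)
Shortest route: PIN → RIV → SUM → IVY = 12 min.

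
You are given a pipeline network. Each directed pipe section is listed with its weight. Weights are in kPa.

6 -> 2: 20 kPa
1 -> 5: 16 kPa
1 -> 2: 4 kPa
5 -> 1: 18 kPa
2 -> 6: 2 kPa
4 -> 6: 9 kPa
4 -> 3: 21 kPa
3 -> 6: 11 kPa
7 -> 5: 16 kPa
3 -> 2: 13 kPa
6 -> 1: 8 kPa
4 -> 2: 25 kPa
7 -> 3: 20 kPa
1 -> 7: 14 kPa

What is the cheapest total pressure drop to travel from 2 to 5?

Settle nodes by increasing distance from 2:
2: 0
6: 2  (via 2)
1: 10  (via 6)
7: 24  (via 1)
5: 26  (via 1)
Shortest route: 2 → 6 → 1 → 5 = 26 kPa.

26 kPa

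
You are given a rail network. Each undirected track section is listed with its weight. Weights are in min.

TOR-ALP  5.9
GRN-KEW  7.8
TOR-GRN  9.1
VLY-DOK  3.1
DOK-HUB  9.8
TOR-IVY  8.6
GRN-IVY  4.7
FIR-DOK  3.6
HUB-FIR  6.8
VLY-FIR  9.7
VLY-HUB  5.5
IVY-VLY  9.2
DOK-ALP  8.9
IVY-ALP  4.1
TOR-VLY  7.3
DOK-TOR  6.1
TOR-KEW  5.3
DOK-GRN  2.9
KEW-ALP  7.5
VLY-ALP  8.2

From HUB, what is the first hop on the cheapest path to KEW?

Candidate routes:
HUB–VLY–TOR–KEW: 5.5+7.3+5.3 = 18.1
HUB–VLY–DOK–GRN–KEW: 5.5+3.1+2.9+7.8 = 19.3
The minimum is 18.1 min via HUB–VLY–TOR–KEW.
So from HUB the first move is to VLY.

VLY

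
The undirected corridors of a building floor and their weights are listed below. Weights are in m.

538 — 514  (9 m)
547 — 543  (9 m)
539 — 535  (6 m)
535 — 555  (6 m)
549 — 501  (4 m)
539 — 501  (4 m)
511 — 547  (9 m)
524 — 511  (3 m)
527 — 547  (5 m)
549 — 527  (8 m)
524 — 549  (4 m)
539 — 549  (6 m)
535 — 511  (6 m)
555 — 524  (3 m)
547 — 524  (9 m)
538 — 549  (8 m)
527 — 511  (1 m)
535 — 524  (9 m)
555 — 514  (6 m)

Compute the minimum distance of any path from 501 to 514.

Running Dijkstra from 501:
501: 0
539: 4  (via 501)
549: 4  (via 501)
524: 8  (via 549)
535: 10  (via 539)
555: 11  (via 524)
511: 11  (via 524)
538: 12  (via 549)
527: 12  (via 549)
514: 17  (via 555)
Shortest route: 501–549–524–555–514 = 17 m.

17 m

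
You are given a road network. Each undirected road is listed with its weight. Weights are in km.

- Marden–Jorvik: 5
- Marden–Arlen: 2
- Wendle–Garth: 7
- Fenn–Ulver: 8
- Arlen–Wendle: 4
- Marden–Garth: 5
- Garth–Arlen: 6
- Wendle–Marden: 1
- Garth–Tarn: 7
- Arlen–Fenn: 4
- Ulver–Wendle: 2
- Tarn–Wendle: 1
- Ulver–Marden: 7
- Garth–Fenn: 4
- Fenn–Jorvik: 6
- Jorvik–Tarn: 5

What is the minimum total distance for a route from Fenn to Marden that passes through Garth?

9 km

Shortest Fenn→Garth: Fenn–Garth = 4
Best Garth to Marden: Garth–Marden costing 5
Total via Garth: 4 + 5 = 9 km.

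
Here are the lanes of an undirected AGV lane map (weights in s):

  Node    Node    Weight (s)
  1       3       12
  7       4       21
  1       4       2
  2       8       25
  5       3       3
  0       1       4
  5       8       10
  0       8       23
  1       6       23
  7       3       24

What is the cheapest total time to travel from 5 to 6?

38 s

Settle nodes by increasing distance from 5:
5: 0
3: 3  (via 5)
8: 10  (via 5)
1: 15  (via 3)
4: 17  (via 1)
0: 19  (via 1)
7: 27  (via 3)
2: 35  (via 8)
6: 38  (via 1)
Shortest route: 5–3–1–6 = 38 s.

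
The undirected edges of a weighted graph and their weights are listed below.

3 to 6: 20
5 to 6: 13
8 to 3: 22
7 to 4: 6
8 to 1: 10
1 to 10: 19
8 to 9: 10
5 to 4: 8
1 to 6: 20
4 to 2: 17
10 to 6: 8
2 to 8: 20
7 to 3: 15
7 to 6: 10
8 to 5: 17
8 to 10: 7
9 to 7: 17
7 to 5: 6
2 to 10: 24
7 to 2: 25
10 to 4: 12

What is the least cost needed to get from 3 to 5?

Running Dijkstra from 3:
3: 0
7: 15  (via 3)
6: 20  (via 3)
4: 21  (via 7)
5: 21  (via 7)
Shortest route: 3–7–5 = 21.

21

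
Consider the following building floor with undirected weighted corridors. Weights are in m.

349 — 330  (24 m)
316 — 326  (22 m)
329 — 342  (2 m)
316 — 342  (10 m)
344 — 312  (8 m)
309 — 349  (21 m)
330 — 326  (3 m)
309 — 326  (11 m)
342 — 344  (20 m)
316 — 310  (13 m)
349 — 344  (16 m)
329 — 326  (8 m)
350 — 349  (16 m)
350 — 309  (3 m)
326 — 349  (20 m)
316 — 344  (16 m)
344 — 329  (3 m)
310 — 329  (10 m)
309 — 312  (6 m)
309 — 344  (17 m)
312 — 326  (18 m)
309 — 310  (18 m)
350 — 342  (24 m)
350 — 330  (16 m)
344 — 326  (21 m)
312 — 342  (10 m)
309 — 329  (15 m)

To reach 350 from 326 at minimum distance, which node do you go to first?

Enumerating some paths:
326–330–350: 3+16 = 19
326–329–309–350: 8+15+3 = 26
326–309–350: 11+3 = 14
Cheapest is 326–309–350 at 14 m.
So from 326 the first move is to 309.

309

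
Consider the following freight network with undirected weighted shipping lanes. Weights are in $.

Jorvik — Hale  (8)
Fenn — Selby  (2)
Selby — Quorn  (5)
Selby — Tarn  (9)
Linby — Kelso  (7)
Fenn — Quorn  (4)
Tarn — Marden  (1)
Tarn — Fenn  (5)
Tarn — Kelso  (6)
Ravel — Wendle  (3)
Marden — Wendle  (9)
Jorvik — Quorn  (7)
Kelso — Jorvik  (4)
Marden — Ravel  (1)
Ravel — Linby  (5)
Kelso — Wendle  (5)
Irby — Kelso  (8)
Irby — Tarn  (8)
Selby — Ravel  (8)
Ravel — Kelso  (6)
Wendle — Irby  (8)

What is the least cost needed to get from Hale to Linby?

$19

Settle nodes by increasing distance from Hale:
Hale: 0
Jorvik: 8  (via Hale)
Kelso: 12  (via Jorvik)
Quorn: 15  (via Jorvik)
Wendle: 17  (via Kelso)
Ravel: 18  (via Kelso)
Tarn: 18  (via Kelso)
Fenn: 19  (via Quorn)
Marden: 19  (via Ravel)
Linby: 19  (via Kelso)
Shortest route: Hale → Jorvik → Kelso → Linby = $19.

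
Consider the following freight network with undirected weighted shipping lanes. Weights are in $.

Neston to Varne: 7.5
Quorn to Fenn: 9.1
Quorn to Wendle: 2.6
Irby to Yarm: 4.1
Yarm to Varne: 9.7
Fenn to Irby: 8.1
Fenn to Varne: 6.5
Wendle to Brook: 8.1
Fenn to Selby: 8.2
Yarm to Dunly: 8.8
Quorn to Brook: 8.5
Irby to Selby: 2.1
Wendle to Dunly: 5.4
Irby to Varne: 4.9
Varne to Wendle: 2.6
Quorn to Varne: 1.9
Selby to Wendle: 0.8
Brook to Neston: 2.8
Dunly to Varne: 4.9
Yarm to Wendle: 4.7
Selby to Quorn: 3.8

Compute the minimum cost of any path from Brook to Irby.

Shortest distances from Brook:
Brook: 0
Neston: 2.8  (via Brook)
Wendle: 8.1  (via Brook)
Quorn: 8.5  (via Brook)
Selby: 8.9  (via Wendle)
Varne: 10.3  (via Neston)
Irby: 11  (via Selby)
Shortest route: Brook → Wendle → Selby → Irby = $11.

$11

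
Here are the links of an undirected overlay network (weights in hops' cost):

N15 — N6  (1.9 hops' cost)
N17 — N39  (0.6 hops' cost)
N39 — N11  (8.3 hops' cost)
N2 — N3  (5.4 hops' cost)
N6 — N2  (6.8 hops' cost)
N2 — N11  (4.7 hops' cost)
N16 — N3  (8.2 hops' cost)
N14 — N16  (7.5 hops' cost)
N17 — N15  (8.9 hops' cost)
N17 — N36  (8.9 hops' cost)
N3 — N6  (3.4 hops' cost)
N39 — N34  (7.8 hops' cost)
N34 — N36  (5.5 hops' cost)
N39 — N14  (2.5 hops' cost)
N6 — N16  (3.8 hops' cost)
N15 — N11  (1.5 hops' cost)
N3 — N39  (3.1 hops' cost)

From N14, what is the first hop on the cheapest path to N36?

Candidate routes:
N14 → N39 → N17 → N36: 2.5+0.6+8.9 = 12
N14 → N39 → N34 → N36: 2.5+7.8+5.5 = 15.8
N14 → N16 → N6 → N3 → N39 → N17 → N36: 7.5+3.8+3.4+3.1+0.6+8.9 = 27.3
Cheapest is N14 → N39 → N17 → N36 at 12 hops' cost.
So from N14 the first move is to N39.

N39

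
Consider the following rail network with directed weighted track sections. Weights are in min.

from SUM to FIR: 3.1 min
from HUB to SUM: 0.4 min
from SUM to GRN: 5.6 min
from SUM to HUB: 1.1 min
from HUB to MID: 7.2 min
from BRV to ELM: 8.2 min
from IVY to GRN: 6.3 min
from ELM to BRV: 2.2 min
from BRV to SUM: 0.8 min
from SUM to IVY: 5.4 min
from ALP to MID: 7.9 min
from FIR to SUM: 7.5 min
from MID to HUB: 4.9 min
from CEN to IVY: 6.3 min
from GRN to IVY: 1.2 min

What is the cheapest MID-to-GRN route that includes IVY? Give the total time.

Best MID to IVY: MID–HUB–SUM–IVY costing 10.7
Best IVY to GRN: IVY–GRN costing 6.3
Total via IVY: 10.7 + 6.3 = 17 min.

17 min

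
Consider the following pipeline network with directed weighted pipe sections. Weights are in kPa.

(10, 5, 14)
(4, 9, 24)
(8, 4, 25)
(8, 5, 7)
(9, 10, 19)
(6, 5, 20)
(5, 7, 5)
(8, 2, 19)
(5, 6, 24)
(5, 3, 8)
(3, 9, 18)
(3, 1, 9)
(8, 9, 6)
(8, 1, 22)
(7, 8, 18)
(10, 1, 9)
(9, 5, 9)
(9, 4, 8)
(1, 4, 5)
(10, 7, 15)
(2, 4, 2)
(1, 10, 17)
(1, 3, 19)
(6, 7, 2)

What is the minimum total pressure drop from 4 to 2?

Enumerating some paths:
4–9–5–7–8–2: 24+9+5+18+19 = 75
4–9–10–7–8–2: 24+19+15+18+19 = 95
Cheapest is 4–9–5–7–8–2 at 75 kPa.

75 kPa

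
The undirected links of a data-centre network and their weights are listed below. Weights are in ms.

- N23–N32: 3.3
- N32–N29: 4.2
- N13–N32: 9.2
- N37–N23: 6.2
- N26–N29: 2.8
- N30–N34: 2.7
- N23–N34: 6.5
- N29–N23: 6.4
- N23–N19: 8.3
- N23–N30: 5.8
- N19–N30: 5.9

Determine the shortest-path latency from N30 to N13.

18.3 ms

Compare a few routes:
N30–N23–N32–N13: 5.8+3.3+9.2 = 18.3
N30–N19–N23–N32–N13: 5.9+8.3+3.3+9.2 = 26.7
N30–N23–N29–N32–N13: 5.8+6.4+4.2+9.2 = 25.6
N30–N34–N23–N32–N13: 2.7+6.5+3.3+9.2 = 21.7
Cheapest is N30–N23–N32–N13 at 18.3 ms.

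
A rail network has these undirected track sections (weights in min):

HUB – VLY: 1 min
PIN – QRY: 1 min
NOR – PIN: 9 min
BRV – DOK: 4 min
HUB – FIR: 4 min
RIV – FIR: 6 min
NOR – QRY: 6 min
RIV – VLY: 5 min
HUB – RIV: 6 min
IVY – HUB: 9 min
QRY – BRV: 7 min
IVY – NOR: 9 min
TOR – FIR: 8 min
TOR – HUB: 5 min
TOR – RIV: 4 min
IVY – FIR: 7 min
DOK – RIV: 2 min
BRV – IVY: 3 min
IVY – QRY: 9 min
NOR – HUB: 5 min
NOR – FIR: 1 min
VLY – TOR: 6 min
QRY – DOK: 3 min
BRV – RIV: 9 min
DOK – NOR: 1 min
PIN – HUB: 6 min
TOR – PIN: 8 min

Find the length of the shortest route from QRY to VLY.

Settle nodes by increasing distance from QRY:
QRY: 0
PIN: 1  (via QRY)
DOK: 3  (via QRY)
NOR: 4  (via DOK)
RIV: 5  (via DOK)
FIR: 5  (via NOR)
BRV: 7  (via QRY)
HUB: 7  (via PIN)
VLY: 8  (via HUB)
Shortest route: QRY → PIN → HUB → VLY = 8 min.

8 min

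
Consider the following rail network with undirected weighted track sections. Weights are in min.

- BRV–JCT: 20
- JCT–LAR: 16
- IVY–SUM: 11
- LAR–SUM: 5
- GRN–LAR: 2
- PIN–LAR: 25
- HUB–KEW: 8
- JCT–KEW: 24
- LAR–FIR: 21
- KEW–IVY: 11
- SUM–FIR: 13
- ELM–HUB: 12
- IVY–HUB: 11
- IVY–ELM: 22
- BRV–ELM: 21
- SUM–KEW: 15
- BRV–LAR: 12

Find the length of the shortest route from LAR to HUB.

Enumerating some paths:
LAR - SUM - KEW - HUB: 5+15+8 = 28
LAR - SUM - IVY - HUB: 5+11+11 = 27
LAR - SUM - IVY - KEW - HUB: 5+11+11+8 = 35
The minimum is 27 min via LAR - SUM - IVY - HUB.

27 min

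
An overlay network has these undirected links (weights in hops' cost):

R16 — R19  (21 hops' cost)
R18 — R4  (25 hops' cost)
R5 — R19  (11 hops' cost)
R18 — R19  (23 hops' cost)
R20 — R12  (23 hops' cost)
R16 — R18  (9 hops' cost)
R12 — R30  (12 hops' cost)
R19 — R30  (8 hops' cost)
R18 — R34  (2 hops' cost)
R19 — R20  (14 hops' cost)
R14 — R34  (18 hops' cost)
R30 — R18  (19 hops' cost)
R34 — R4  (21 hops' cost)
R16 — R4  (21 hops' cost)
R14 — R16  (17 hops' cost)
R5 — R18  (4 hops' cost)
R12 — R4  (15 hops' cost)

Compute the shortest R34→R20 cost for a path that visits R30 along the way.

Best R34 to R30: R34–R18–R30 costing 21
Best R30 to R20: R30–R19–R20 costing 22
Total via R30: 21 + 22 = 43 hops' cost.

43 hops' cost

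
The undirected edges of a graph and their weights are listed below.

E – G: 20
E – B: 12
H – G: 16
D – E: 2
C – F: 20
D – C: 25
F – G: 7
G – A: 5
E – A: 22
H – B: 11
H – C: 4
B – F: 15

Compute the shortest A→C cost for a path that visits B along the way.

42

Shortest A→B: A–G–F–B = 27
Shortest B→C: B–H–C = 15
Total via B: 27 + 15 = 42.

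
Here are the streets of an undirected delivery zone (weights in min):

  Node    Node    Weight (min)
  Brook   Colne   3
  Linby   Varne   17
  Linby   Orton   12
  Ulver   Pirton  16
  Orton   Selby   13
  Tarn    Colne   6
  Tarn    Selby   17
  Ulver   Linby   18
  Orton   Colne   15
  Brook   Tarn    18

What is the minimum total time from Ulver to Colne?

45 min

Candidate routes:
Ulver–Linby–Orton–Colne: 18+12+15 = 45
Ulver–Linby–Orton–Selby–Tarn–Colne: 18+12+13+17+6 = 66
Ulver–Linby–Orton–Selby–Tarn–Brook–Colne: 18+12+13+17+18+3 = 81
The minimum is 45 min via Ulver–Linby–Orton–Colne.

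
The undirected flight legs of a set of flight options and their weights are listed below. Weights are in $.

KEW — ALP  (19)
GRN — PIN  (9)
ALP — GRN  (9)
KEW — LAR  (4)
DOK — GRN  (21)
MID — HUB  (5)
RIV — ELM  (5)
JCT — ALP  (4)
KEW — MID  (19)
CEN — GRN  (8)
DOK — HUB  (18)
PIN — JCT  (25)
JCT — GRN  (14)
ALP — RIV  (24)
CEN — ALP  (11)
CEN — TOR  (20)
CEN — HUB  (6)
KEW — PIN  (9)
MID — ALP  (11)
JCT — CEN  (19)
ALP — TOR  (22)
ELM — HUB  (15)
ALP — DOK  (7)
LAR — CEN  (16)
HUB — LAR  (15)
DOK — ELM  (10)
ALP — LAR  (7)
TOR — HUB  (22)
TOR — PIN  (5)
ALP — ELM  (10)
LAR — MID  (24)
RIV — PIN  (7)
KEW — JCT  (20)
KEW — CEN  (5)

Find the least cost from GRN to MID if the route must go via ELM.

$39

Best GRN to ELM: GRN–ALP–ELM costing 19
Shortest ELM→MID: ELM–HUB–MID = 20
Total via ELM: 19 + 20 = $39.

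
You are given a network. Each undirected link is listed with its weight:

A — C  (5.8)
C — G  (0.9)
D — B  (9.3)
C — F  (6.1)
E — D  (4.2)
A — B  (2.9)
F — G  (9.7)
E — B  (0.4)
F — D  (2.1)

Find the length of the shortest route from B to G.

9.6

Shortest distances from B:
B: 0
E: 0.4  (via B)
A: 2.9  (via B)
D: 4.6  (via E)
F: 6.7  (via D)
C: 8.7  (via A)
G: 9.6  (via C)
Shortest route: B–A–C–G = 9.6.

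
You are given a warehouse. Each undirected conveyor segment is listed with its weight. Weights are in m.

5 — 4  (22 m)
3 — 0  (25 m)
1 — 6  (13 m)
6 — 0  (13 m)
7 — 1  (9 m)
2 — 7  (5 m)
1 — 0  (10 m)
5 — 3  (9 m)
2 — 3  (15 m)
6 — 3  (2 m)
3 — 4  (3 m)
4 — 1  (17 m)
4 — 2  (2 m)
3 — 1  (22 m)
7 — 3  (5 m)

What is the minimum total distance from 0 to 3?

Candidate routes:
0 - 1 - 7 - 3: 10+9+5 = 24
0 - 3: 25 = 25
0 - 6 - 3: 13+2 = 15
Cheapest is 0 - 6 - 3 at 15 m.

15 m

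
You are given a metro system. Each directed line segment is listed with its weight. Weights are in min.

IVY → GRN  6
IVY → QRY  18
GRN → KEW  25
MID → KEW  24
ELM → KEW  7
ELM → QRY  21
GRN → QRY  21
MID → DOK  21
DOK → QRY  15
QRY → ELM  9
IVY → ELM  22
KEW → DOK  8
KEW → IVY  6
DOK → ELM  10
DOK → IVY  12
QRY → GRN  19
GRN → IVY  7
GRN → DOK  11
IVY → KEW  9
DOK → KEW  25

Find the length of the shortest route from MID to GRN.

Candidate routes:
MID - KEW - DOK - IVY - GRN: 24+8+12+6 = 50
MID - DOK - IVY - GRN: 21+12+6 = 39
MID - DOK - ELM - KEW - IVY - GRN: 21+10+7+6+6 = 50
MID - KEW - IVY - GRN: 24+6+6 = 36
Cheapest is MID - KEW - IVY - GRN at 36 min.

36 min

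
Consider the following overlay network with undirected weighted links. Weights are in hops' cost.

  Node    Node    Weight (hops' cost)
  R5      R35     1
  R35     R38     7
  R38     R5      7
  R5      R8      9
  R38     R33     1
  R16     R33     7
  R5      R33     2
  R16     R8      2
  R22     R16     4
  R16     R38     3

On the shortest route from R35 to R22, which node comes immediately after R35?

R5

Compare a few routes:
R35 → R5 → R33 → R38 → R16 → R22: 1+2+1+3+4 = 11
R35 → R5 → R33 → R16 → R22: 1+2+7+4 = 14
Cheapest is R35 → R5 → R33 → R38 → R16 → R22 at 11 hops' cost.
So from R35 the first move is to R5.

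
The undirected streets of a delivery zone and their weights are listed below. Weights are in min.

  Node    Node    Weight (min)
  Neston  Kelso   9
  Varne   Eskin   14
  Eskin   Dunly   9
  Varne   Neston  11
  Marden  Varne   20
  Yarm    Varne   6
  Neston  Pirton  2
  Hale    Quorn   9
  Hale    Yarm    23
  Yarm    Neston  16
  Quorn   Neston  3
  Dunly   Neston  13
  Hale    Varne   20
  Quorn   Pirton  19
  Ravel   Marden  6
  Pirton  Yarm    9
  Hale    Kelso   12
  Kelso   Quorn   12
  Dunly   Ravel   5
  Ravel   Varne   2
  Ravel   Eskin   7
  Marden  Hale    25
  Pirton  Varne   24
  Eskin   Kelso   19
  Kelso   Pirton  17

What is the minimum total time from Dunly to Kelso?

22 min

Candidate routes:
Dunly - Eskin - Kelso: 9+19 = 28
Dunly - Ravel - Varne - Neston - Kelso: 5+2+11+9 = 27
Dunly - Neston - Kelso: 13+9 = 22
The minimum is 22 min via Dunly - Neston - Kelso.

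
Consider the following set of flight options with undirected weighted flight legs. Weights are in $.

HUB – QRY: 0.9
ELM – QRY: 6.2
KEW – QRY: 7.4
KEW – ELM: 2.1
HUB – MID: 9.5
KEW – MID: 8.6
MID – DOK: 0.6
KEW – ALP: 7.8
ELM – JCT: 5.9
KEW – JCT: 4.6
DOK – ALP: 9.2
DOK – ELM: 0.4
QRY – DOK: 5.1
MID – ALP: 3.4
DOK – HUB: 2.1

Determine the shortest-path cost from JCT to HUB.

Enumerating some paths:
JCT → KEW → ELM → DOK → HUB: 4.6+2.1+0.4+2.1 = 9.2
JCT → ELM → DOK → HUB: 5.9+0.4+2.1 = 8.4
Cheapest is JCT → ELM → DOK → HUB at $8.4.

$8.4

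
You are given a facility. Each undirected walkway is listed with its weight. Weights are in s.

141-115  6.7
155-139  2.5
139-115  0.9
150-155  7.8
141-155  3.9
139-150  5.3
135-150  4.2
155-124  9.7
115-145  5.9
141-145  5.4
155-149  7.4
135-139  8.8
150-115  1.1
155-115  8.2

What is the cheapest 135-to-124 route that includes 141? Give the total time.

25.6 s

Shortest 135→141: 135–150–115–141 = 12
Shortest 141→124: 141–155–124 = 13.6
Total via 141: 12 + 13.6 = 25.6 s.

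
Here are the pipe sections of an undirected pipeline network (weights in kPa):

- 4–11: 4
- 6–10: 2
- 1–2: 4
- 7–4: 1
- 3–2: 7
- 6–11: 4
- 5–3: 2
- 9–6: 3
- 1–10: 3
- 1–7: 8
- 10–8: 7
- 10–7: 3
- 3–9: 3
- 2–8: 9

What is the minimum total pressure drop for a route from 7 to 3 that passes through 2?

17 kPa

Best 7 to 2: 7 → 10 → 1 → 2 costing 10
Shortest 2→3: 2 → 3 = 7
Total via 2: 10 + 7 = 17 kPa.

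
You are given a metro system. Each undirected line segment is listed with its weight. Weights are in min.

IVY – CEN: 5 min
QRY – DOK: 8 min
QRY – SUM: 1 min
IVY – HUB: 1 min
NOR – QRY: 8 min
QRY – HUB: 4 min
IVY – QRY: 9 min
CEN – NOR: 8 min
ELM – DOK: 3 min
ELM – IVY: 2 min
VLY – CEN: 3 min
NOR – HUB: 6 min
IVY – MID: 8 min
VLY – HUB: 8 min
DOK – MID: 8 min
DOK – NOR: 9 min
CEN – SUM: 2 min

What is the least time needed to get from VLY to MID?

16 min

Running Dijkstra from VLY:
VLY: 0
CEN: 3  (via VLY)
SUM: 5  (via CEN)
QRY: 6  (via SUM)
IVY: 8  (via CEN)
HUB: 8  (via VLY)
ELM: 10  (via IVY)
NOR: 11  (via CEN)
DOK: 13  (via ELM)
MID: 16  (via IVY)
Shortest route: VLY → CEN → IVY → MID = 16 min.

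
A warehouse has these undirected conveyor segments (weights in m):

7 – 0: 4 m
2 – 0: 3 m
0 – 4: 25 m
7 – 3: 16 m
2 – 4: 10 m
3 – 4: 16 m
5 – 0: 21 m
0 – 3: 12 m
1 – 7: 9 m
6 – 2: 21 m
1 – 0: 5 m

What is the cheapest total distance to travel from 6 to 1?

Candidate routes:
6–2–0–7–1: 21+3+4+9 = 37
6–2–0–1: 21+3+5 = 29
Cheapest is 6–2–0–1 at 29 m.

29 m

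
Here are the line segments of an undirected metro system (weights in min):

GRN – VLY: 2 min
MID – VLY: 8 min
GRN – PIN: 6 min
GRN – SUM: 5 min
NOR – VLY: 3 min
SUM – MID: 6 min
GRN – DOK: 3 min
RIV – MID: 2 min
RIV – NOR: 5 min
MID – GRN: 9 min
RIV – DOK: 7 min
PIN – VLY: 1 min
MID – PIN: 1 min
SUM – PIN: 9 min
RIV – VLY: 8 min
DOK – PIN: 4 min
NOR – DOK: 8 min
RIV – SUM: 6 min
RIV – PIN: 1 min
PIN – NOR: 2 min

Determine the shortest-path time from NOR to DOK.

Candidate routes:
NOR - DOK: 8 = 8
NOR - PIN - DOK: 2+4 = 6
NOR - VLY - PIN - DOK: 3+1+4 = 8
Cheapest is NOR - PIN - DOK at 6 min.

6 min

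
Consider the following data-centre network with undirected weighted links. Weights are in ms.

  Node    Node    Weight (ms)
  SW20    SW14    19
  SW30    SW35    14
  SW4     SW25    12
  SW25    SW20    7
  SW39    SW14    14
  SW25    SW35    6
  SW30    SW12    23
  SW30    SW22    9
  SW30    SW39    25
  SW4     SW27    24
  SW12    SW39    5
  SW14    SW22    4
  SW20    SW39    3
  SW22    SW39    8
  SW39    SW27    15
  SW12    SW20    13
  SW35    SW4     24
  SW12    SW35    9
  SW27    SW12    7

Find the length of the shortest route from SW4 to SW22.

Shortest distances from SW4:
SW4: 0
SW25: 12  (via SW4)
SW35: 18  (via SW25)
SW20: 19  (via SW25)
SW39: 22  (via SW20)
SW27: 24  (via SW4)
SW12: 27  (via SW35)
SW22: 30  (via SW39)
Shortest route: SW4–SW25–SW20–SW39–SW22 = 30 ms.

30 ms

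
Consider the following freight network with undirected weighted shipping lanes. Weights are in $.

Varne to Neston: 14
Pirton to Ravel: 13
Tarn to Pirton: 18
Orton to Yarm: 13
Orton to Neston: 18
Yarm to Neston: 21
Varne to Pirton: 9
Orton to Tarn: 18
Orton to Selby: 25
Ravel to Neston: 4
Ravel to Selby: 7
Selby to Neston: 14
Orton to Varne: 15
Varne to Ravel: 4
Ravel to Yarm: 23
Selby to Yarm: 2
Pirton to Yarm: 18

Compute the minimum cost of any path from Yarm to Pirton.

$18

Compare a few routes:
Yarm–Selby–Ravel–Varne–Pirton: 2+7+4+9 = 22
Yarm–Pirton: 18 = 18
Yarm–Selby–Ravel–Pirton: 2+7+13 = 22
Cheapest is Yarm–Pirton at $18.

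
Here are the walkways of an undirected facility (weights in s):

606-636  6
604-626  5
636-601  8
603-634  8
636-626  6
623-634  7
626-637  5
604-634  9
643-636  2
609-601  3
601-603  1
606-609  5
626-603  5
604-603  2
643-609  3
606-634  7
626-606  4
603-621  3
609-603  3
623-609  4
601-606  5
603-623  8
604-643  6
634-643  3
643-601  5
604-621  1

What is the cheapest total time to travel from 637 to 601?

11 s

Settle nodes by increasing distance from 637:
637: 0
626: 5  (via 637)
606: 9  (via 626)
604: 10  (via 626)
603: 10  (via 626)
636: 11  (via 626)
621: 11  (via 604)
601: 11  (via 603)
Shortest route: 637 → 626 → 603 → 601 = 11 s.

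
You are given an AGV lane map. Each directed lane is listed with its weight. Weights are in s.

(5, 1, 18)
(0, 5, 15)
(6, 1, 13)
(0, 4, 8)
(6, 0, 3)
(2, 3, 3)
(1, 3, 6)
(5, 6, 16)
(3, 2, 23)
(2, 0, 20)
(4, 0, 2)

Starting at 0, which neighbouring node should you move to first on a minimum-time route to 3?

Enumerating some paths:
0 → 5 → 1 → 3: 15+18+6 = 39
0 → 5 → 6 → 1 → 3: 15+16+13+6 = 50
Cheapest is 0 → 5 → 1 → 3 at 39 s.
So from 0 the first move is to 5.

5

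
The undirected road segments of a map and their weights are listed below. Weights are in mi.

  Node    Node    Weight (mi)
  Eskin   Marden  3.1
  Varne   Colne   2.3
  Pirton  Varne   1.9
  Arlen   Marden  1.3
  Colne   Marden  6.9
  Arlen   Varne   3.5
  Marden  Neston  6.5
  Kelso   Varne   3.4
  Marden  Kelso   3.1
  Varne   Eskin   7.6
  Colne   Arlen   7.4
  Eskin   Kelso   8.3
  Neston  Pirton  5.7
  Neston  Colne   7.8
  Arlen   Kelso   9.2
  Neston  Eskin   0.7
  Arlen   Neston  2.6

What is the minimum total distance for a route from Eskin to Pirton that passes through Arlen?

8.7 mi

Shortest Eskin→Arlen: Eskin–Neston–Arlen = 3.3
Best Arlen to Pirton: Arlen–Varne–Pirton costing 5.4
Total via Arlen: 3.3 + 5.4 = 8.7 mi.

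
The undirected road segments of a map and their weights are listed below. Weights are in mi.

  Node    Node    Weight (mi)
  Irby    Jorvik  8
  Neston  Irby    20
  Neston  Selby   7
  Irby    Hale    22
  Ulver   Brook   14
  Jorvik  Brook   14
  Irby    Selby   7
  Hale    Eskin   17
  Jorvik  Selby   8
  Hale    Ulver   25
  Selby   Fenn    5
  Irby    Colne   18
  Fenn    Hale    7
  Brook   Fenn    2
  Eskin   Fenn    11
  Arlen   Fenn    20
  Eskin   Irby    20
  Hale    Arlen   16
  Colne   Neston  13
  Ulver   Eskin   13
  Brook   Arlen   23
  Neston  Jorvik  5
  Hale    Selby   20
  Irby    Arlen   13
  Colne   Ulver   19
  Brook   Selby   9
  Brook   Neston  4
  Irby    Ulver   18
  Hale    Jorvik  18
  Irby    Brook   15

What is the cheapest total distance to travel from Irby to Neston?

13 mi

Compare a few routes:
Irby → Selby → Neston: 7+7 = 14
Irby → Jorvik → Neston: 8+5 = 13
Cheapest is Irby → Jorvik → Neston at 13 mi.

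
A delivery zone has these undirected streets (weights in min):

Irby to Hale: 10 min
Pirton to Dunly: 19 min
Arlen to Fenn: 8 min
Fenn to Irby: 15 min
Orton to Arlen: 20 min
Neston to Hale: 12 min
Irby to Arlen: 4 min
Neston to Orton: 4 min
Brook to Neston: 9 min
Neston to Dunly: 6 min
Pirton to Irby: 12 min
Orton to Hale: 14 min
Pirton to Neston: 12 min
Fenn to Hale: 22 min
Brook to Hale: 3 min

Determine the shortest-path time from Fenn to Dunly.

38 min

Running Dijkstra from Fenn:
Fenn: 0
Arlen: 8  (via Fenn)
Irby: 12  (via Arlen)
Hale: 22  (via Fenn)
Pirton: 24  (via Irby)
Brook: 25  (via Hale)
Orton: 28  (via Arlen)
Neston: 32  (via Orton)
Dunly: 38  (via Neston)
Shortest route: Fenn–Arlen–Orton–Neston–Dunly = 38 min.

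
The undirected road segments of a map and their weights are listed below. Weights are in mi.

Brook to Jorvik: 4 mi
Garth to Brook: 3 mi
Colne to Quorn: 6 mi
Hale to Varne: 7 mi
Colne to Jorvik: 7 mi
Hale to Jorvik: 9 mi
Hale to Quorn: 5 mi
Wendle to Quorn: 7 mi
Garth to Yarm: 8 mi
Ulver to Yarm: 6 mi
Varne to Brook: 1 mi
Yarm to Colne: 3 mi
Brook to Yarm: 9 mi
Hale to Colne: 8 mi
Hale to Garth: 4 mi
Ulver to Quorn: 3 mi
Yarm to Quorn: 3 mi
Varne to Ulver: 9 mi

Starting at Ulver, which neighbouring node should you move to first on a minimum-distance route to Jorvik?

Varne

Compare a few routes:
Ulver–Yarm–Colne–Jorvik: 6+3+7 = 16
Ulver–Varne–Brook–Jorvik: 9+1+4 = 14
Ulver–Quorn–Colne–Jorvik: 3+6+7 = 16
The minimum is 14 mi via Ulver–Varne–Brook–Jorvik.
So from Ulver the first move is to Varne.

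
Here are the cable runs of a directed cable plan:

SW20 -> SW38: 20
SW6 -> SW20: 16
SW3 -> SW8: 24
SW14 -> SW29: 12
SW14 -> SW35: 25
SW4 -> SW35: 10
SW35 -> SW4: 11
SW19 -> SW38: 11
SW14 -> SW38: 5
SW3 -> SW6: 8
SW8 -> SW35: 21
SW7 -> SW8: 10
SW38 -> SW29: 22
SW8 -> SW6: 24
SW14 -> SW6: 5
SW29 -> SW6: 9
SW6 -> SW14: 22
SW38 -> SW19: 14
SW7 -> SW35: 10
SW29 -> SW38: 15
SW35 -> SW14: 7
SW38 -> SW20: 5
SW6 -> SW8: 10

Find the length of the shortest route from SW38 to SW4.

Settle nodes by increasing distance from SW38:
SW38: 0
SW20: 5  (via SW38)
SW19: 14  (via SW38)
SW29: 22  (via SW38)
SW6: 31  (via SW29)
SW8: 41  (via SW6)
SW14: 53  (via SW6)
SW35: 62  (via SW8)
SW4: 73  (via SW35)
Shortest route: SW38 → SW29 → SW6 → SW8 → SW35 → SW4 = 73.

73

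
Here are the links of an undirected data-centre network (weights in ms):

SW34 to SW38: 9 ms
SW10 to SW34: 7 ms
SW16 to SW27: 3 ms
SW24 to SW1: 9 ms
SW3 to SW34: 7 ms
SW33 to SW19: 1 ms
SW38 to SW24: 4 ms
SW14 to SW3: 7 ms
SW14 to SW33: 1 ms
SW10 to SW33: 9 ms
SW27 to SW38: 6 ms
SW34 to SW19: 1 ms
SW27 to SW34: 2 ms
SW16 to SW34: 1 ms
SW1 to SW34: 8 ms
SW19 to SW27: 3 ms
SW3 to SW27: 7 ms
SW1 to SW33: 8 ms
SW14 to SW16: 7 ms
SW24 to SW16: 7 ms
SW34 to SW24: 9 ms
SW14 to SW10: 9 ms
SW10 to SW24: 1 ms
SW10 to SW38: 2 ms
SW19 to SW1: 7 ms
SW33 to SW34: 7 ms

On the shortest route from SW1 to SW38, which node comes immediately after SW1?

SW24

Candidate routes:
SW1–SW24–SW10–SW38: 9+1+2 = 12
SW1–SW24–SW38: 9+4 = 13
SW1–SW34–SW27–SW38: 8+2+6 = 16
Cheapest is SW1–SW24–SW10–SW38 at 12 ms.
So from SW1 the first move is to SW24.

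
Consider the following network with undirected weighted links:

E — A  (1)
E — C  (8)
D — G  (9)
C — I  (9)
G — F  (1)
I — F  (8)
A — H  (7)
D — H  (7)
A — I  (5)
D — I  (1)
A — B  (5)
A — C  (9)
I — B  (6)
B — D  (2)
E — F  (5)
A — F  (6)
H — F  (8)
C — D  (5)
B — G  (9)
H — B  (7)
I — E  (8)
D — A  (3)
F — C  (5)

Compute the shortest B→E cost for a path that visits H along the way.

15

Shortest B→H: B → H = 7
Shortest H→E: H → A → E = 8
Total via H: 7 + 8 = 15.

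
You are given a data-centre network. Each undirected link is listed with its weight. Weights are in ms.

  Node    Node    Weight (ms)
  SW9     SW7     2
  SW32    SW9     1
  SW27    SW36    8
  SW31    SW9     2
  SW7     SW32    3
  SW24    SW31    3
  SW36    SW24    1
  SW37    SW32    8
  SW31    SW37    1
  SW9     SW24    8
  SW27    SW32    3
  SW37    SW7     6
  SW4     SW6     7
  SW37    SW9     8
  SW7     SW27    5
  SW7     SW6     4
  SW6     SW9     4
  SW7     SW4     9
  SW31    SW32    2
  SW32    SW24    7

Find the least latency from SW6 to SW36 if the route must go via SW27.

16 ms

Best SW6 to SW27: SW6–SW9–SW32–SW27 costing 8
Shortest SW27→SW36: SW27–SW36 = 8
Total via SW27: 8 + 8 = 16 ms.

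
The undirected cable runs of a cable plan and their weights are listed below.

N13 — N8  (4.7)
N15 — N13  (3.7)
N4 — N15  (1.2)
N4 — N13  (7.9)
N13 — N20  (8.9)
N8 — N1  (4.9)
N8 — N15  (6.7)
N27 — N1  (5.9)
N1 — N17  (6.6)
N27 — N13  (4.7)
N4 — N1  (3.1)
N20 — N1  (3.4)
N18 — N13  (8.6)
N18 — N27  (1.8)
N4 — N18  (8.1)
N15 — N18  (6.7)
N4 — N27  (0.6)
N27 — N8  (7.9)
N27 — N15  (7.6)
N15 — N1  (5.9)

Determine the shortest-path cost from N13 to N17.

Compare a few routes:
N13 - N15 - N4 - N1 - N17: 3.7+1.2+3.1+6.6 = 14.6
N13 - N8 - N1 - N17: 4.7+4.9+6.6 = 16.2
N13 - N27 - N4 - N1 - N17: 4.7+0.6+3.1+6.6 = 15
Cheapest is N13 - N15 - N4 - N1 - N17 at 14.6.

14.6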